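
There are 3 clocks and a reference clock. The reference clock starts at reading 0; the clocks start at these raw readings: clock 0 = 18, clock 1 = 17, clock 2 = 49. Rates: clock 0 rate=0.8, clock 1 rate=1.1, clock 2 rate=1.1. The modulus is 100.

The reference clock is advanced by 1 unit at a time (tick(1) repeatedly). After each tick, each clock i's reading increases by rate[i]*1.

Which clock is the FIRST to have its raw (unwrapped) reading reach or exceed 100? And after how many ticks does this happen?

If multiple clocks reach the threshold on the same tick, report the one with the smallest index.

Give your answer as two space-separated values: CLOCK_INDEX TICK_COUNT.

Answer: 2 47

Derivation:
clock 0: start=18, rate=0.8, needs 100-18 = 82; ticks = ceil(82/0.8) = ceil(102.5000) = 103; reading at tick 103 = 18 + 0.8*103 = 100.4000
clock 1: start=17, rate=1.1, needs 100-17 = 83; ticks = ceil(83/1.1) = ceil(75.4545) = 76; reading at tick 76 = 17 + 1.1*76 = 100.6000
clock 2: start=49, rate=1.1, needs 100-49 = 51; ticks = ceil(51/1.1) = ceil(46.3636) = 47; reading at tick 47 = 49 + 1.1*47 = 100.7000
Minimum tick count = 47; winners = [2]; smallest index = 2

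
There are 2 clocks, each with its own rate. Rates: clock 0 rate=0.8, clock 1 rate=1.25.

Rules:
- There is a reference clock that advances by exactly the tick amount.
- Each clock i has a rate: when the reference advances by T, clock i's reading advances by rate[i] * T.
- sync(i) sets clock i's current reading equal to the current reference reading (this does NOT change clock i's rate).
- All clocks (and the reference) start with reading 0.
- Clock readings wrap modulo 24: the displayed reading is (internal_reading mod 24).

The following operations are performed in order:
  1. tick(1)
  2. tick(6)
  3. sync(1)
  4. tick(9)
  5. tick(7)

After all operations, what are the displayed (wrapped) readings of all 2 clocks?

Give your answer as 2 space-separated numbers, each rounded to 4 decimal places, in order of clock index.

After op 1 tick(1): ref=1.0000 raw=[0.8000 1.2500]
After op 2 tick(6): ref=7.0000 raw=[5.6000 8.7500]
After op 3 sync(1): ref=7.0000 raw=[5.6000 7.0000]
After op 4 tick(9): ref=16.0000 raw=[12.8000 18.2500]
After op 5 tick(7): ref=23.0000 raw=[18.4000 27.0000]
Wrap final raw readings (mod 24): 18.4000 mod 24 = 18.4000; 27.0000 mod 24 = 3.0000

Answer: 18.4000 3.0000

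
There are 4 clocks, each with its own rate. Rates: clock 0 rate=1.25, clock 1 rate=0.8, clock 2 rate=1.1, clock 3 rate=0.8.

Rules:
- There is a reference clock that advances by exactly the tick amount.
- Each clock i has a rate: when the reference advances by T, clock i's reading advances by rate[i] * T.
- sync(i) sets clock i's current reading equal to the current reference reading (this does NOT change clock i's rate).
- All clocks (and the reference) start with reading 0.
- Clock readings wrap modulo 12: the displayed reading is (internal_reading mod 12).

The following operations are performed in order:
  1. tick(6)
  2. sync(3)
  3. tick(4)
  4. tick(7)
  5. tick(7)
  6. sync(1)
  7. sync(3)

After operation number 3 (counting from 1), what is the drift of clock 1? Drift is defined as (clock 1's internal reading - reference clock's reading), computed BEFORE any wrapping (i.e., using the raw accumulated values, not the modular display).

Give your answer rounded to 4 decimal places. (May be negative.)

After op 1 tick(6): ref=6.0000 raw=[7.5000 4.8000 6.6000 4.8000]
After op 2 sync(3): ref=6.0000 raw=[7.5000 4.8000 6.6000 6.0000]
After op 3 tick(4): ref=10.0000 raw=[12.5000 8.0000 11.0000 9.2000]
Drift of clock 1 after op 3: 8.0000 - 10.0000 = -2.0000

Answer: -2.0000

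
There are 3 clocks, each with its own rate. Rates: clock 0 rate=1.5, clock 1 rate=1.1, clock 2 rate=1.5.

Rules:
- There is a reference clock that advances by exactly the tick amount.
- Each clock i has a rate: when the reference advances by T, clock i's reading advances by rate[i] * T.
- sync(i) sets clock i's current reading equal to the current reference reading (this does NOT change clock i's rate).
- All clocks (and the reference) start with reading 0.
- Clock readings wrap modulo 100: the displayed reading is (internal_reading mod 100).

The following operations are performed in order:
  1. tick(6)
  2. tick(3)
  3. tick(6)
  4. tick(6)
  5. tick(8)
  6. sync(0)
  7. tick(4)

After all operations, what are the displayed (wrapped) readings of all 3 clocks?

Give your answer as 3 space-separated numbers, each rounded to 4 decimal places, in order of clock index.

Answer: 35.0000 36.3000 49.5000

Derivation:
After op 1 tick(6): ref=6.0000 raw=[9.0000 6.6000 9.0000]
After op 2 tick(3): ref=9.0000 raw=[13.5000 9.9000 13.5000]
After op 3 tick(6): ref=15.0000 raw=[22.5000 16.5000 22.5000]
After op 4 tick(6): ref=21.0000 raw=[31.5000 23.1000 31.5000]
After op 5 tick(8): ref=29.0000 raw=[43.5000 31.9000 43.5000]
After op 6 sync(0): ref=29.0000 raw=[29.0000 31.9000 43.5000]
After op 7 tick(4): ref=33.0000 raw=[35.0000 36.3000 49.5000]
Wrap final raw readings (mod 100): 35.0000 mod 100 = 35.0000; 36.3000 mod 100 = 36.3000; 49.5000 mod 100 = 49.5000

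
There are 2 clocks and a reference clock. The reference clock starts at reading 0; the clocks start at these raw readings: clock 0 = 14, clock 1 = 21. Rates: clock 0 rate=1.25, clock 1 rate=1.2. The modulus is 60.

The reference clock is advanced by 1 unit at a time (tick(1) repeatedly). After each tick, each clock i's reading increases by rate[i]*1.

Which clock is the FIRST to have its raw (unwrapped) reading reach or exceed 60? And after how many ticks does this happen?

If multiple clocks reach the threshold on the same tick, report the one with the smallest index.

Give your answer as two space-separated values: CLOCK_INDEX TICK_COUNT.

Answer: 1 33

Derivation:
clock 0: start=14, rate=1.25, needs 60-14 = 46; ticks = ceil(46/1.25) = ceil(36.8000) = 37; reading at tick 37 = 14 + 1.25*37 = 60.2500
clock 1: start=21, rate=1.2, needs 60-21 = 39; ticks = ceil(39/1.2) = ceil(32.5000) = 33; reading at tick 33 = 21 + 1.2*33 = 60.6000
Minimum tick count = 33; winners = [1]; smallest index = 1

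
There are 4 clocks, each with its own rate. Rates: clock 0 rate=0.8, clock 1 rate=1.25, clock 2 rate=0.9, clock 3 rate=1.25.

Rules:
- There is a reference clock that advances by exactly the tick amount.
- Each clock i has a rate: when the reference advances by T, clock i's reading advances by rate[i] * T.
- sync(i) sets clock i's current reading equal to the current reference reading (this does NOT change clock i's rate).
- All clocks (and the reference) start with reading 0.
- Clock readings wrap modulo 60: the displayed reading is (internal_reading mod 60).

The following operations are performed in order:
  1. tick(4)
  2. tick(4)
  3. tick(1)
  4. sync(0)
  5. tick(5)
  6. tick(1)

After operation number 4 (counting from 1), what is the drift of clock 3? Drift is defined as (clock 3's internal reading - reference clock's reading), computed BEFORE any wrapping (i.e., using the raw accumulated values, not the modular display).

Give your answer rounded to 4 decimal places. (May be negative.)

Answer: 2.2500

Derivation:
After op 1 tick(4): ref=4.0000 raw=[3.2000 5.0000 3.6000 5.0000]
After op 2 tick(4): ref=8.0000 raw=[6.4000 10.0000 7.2000 10.0000]
After op 3 tick(1): ref=9.0000 raw=[7.2000 11.2500 8.1000 11.2500]
After op 4 sync(0): ref=9.0000 raw=[9.0000 11.2500 8.1000 11.2500]
Drift of clock 3 after op 4: 11.2500 - 9.0000 = 2.2500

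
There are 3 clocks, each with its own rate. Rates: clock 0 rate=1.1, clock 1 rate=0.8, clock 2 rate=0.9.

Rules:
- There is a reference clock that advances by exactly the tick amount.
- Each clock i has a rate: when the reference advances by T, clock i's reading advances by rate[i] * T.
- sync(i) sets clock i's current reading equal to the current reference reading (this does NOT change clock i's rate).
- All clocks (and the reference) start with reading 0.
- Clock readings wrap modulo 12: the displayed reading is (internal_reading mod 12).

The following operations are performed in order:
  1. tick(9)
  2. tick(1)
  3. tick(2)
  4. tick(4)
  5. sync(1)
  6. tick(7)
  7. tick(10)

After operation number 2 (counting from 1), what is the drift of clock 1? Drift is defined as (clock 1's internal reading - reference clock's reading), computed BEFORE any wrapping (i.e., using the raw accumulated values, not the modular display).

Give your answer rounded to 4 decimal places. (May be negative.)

Answer: -2.0000

Derivation:
After op 1 tick(9): ref=9.0000 raw=[9.9000 7.2000 8.1000]
After op 2 tick(1): ref=10.0000 raw=[11.0000 8.0000 9.0000]
Drift of clock 1 after op 2: 8.0000 - 10.0000 = -2.0000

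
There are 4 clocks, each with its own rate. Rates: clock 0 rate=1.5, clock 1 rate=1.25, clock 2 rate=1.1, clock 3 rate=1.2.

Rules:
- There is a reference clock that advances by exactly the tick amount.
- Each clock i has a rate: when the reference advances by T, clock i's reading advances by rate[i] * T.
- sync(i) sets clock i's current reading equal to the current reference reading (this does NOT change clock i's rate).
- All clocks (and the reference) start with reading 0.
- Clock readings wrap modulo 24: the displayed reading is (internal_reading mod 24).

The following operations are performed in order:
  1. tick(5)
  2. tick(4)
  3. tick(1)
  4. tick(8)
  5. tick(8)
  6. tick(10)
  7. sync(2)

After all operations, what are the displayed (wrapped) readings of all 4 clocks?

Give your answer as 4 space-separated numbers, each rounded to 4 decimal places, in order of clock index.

After op 1 tick(5): ref=5.0000 raw=[7.5000 6.2500 5.5000 6.0000]
After op 2 tick(4): ref=9.0000 raw=[13.5000 11.2500 9.9000 10.8000]
After op 3 tick(1): ref=10.0000 raw=[15.0000 12.5000 11.0000 12.0000]
After op 4 tick(8): ref=18.0000 raw=[27.0000 22.5000 19.8000 21.6000]
After op 5 tick(8): ref=26.0000 raw=[39.0000 32.5000 28.6000 31.2000]
After op 6 tick(10): ref=36.0000 raw=[54.0000 45.0000 39.6000 43.2000]
After op 7 sync(2): ref=36.0000 raw=[54.0000 45.0000 36.0000 43.2000]
Wrap final raw readings (mod 24): 54.0000 mod 24 = 6.0000; 45.0000 mod 24 = 21.0000; 36.0000 mod 24 = 12.0000; 43.2000 mod 24 = 19.2000

Answer: 6.0000 21.0000 12.0000 19.2000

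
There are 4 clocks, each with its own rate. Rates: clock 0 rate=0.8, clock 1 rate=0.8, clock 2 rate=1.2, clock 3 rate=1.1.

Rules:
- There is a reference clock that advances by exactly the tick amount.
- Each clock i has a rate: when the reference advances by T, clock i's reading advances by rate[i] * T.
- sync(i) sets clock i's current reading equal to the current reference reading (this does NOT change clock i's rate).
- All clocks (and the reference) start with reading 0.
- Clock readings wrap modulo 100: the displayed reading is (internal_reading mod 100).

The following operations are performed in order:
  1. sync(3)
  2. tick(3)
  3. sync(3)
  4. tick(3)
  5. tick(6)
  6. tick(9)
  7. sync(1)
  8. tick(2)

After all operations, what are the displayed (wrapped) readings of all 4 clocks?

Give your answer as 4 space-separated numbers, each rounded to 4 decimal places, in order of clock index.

After op 1 sync(3): ref=0.0000 raw=[0.0000 0.0000 0.0000 0.0000]
After op 2 tick(3): ref=3.0000 raw=[2.4000 2.4000 3.6000 3.3000]
After op 3 sync(3): ref=3.0000 raw=[2.4000 2.4000 3.6000 3.0000]
After op 4 tick(3): ref=6.0000 raw=[4.8000 4.8000 7.2000 6.3000]
After op 5 tick(6): ref=12.0000 raw=[9.6000 9.6000 14.4000 12.9000]
After op 6 tick(9): ref=21.0000 raw=[16.8000 16.8000 25.2000 22.8000]
After op 7 sync(1): ref=21.0000 raw=[16.8000 21.0000 25.2000 22.8000]
After op 8 tick(2): ref=23.0000 raw=[18.4000 22.6000 27.6000 25.0000]
Wrap final raw readings (mod 100): 18.4000 mod 100 = 18.4000; 22.6000 mod 100 = 22.6000; 27.6000 mod 100 = 27.6000; 25.0000 mod 100 = 25.0000

Answer: 18.4000 22.6000 27.6000 25.0000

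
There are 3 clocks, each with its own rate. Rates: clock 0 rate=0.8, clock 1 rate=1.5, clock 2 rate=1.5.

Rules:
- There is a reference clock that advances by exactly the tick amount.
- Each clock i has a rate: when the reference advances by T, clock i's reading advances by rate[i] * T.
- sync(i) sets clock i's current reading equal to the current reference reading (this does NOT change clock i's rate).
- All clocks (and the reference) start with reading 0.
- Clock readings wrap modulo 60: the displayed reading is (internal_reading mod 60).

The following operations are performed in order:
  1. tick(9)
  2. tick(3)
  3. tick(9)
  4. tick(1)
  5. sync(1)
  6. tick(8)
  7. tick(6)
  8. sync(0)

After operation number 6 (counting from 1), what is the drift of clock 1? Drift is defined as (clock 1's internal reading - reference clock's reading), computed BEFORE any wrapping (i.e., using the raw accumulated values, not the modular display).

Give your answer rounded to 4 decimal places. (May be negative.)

After op 1 tick(9): ref=9.0000 raw=[7.2000 13.5000 13.5000]
After op 2 tick(3): ref=12.0000 raw=[9.6000 18.0000 18.0000]
After op 3 tick(9): ref=21.0000 raw=[16.8000 31.5000 31.5000]
After op 4 tick(1): ref=22.0000 raw=[17.6000 33.0000 33.0000]
After op 5 sync(1): ref=22.0000 raw=[17.6000 22.0000 33.0000]
After op 6 tick(8): ref=30.0000 raw=[24.0000 34.0000 45.0000]
Drift of clock 1 after op 6: 34.0000 - 30.0000 = 4.0000

Answer: 4.0000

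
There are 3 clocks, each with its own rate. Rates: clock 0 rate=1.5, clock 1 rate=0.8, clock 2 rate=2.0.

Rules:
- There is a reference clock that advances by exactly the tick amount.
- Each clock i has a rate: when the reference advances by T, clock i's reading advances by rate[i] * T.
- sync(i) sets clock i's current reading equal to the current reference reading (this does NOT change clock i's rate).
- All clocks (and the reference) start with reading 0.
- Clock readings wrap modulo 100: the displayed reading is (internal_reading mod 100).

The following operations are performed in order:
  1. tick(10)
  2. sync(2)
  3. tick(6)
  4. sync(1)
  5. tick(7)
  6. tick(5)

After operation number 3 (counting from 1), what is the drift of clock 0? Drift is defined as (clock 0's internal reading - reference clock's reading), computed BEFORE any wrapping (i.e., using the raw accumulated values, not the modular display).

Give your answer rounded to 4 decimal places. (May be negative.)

Answer: 8.0000

Derivation:
After op 1 tick(10): ref=10.0000 raw=[15.0000 8.0000 20.0000]
After op 2 sync(2): ref=10.0000 raw=[15.0000 8.0000 10.0000]
After op 3 tick(6): ref=16.0000 raw=[24.0000 12.8000 22.0000]
Drift of clock 0 after op 3: 24.0000 - 16.0000 = 8.0000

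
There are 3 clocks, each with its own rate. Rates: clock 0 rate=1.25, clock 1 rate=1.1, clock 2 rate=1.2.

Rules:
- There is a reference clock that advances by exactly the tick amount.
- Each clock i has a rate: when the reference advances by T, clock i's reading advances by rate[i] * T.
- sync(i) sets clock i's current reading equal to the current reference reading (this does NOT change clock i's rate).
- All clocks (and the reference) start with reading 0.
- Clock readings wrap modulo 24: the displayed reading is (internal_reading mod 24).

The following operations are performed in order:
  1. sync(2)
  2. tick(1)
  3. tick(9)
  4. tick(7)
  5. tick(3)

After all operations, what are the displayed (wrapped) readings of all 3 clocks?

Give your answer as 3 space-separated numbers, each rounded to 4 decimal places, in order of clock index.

Answer: 1.0000 22.0000 0.0000

Derivation:
After op 1 sync(2): ref=0.0000 raw=[0.0000 0.0000 0.0000]
After op 2 tick(1): ref=1.0000 raw=[1.2500 1.1000 1.2000]
After op 3 tick(9): ref=10.0000 raw=[12.5000 11.0000 12.0000]
After op 4 tick(7): ref=17.0000 raw=[21.2500 18.7000 20.4000]
After op 5 tick(3): ref=20.0000 raw=[25.0000 22.0000 24.0000]
Wrap final raw readings (mod 24): 25.0000 mod 24 = 1.0000; 22.0000 mod 24 = 22.0000; 24.0000 mod 24 = 0.0000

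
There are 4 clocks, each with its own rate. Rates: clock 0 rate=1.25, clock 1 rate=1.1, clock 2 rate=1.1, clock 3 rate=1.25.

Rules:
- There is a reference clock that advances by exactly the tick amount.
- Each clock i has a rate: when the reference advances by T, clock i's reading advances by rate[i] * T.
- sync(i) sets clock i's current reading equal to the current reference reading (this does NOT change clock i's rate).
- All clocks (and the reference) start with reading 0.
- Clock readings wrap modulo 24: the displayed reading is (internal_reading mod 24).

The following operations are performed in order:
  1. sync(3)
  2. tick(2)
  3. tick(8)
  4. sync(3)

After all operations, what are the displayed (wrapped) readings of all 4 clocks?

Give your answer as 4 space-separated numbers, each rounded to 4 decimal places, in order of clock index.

Answer: 12.5000 11.0000 11.0000 10.0000

Derivation:
After op 1 sync(3): ref=0.0000 raw=[0.0000 0.0000 0.0000 0.0000]
After op 2 tick(2): ref=2.0000 raw=[2.5000 2.2000 2.2000 2.5000]
After op 3 tick(8): ref=10.0000 raw=[12.5000 11.0000 11.0000 12.5000]
After op 4 sync(3): ref=10.0000 raw=[12.5000 11.0000 11.0000 10.0000]
Wrap final raw readings (mod 24): 12.5000 mod 24 = 12.5000; 11.0000 mod 24 = 11.0000; 11.0000 mod 24 = 11.0000; 10.0000 mod 24 = 10.0000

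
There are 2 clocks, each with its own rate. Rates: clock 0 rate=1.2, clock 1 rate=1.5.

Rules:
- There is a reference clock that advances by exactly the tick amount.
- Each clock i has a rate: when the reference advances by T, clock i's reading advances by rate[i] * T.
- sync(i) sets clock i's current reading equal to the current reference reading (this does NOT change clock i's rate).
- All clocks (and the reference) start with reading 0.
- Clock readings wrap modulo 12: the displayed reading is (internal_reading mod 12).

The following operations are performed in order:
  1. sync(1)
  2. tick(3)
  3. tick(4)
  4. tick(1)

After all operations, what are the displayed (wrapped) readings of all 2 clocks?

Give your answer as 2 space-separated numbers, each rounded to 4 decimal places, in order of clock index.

Answer: 9.6000 0.0000

Derivation:
After op 1 sync(1): ref=0.0000 raw=[0.0000 0.0000]
After op 2 tick(3): ref=3.0000 raw=[3.6000 4.5000]
After op 3 tick(4): ref=7.0000 raw=[8.4000 10.5000]
After op 4 tick(1): ref=8.0000 raw=[9.6000 12.0000]
Wrap final raw readings (mod 12): 9.6000 mod 12 = 9.6000; 12.0000 mod 12 = 0.0000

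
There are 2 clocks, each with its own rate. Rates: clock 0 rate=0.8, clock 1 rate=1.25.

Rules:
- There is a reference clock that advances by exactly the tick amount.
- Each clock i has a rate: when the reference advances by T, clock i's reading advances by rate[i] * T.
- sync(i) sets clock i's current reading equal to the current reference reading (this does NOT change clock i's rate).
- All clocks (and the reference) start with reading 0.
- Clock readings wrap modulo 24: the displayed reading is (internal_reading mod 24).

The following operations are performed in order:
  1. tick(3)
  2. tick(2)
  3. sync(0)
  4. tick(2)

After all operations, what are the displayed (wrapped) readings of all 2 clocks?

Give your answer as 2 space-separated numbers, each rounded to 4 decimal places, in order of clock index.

Answer: 6.6000 8.7500

Derivation:
After op 1 tick(3): ref=3.0000 raw=[2.4000 3.7500]
After op 2 tick(2): ref=5.0000 raw=[4.0000 6.2500]
After op 3 sync(0): ref=5.0000 raw=[5.0000 6.2500]
After op 4 tick(2): ref=7.0000 raw=[6.6000 8.7500]
Wrap final raw readings (mod 24): 6.6000 mod 24 = 6.6000; 8.7500 mod 24 = 8.7500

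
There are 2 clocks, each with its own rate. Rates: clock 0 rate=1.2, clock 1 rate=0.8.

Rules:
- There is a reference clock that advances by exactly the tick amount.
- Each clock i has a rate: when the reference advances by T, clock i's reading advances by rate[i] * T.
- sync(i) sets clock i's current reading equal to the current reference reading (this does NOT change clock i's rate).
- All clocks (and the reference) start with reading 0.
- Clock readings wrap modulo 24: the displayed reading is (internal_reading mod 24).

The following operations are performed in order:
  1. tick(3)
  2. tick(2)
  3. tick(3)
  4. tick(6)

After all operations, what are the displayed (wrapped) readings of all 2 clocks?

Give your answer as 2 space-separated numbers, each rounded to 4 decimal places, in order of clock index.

After op 1 tick(3): ref=3.0000 raw=[3.6000 2.4000]
After op 2 tick(2): ref=5.0000 raw=[6.0000 4.0000]
After op 3 tick(3): ref=8.0000 raw=[9.6000 6.4000]
After op 4 tick(6): ref=14.0000 raw=[16.8000 11.2000]
Wrap final raw readings (mod 24): 16.8000 mod 24 = 16.8000; 11.2000 mod 24 = 11.2000

Answer: 16.8000 11.2000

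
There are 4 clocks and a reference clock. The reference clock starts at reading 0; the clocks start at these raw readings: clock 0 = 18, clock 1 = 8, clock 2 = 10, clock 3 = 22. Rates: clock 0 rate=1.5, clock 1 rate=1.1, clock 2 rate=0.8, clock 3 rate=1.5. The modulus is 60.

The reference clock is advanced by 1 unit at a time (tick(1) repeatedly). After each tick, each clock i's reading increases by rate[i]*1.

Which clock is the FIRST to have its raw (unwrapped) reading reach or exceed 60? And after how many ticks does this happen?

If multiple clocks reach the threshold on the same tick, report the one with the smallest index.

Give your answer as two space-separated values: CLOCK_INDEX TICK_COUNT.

Answer: 3 26

Derivation:
clock 0: start=18, rate=1.5, needs 60-18 = 42; ticks = ceil(42/1.5) = ceil(28.0000) = 28; reading at tick 28 = 18 + 1.5*28 = 60.0000
clock 1: start=8, rate=1.1, needs 60-8 = 52; ticks = ceil(52/1.1) = ceil(47.2727) = 48; reading at tick 48 = 8 + 1.1*48 = 60.8000
clock 2: start=10, rate=0.8, needs 60-10 = 50; ticks = ceil(50/0.8) = ceil(62.5000) = 63; reading at tick 63 = 10 + 0.8*63 = 60.4000
clock 3: start=22, rate=1.5, needs 60-22 = 38; ticks = ceil(38/1.5) = ceil(25.3333) = 26; reading at tick 26 = 22 + 1.5*26 = 61.0000
Minimum tick count = 26; winners = [3]; smallest index = 3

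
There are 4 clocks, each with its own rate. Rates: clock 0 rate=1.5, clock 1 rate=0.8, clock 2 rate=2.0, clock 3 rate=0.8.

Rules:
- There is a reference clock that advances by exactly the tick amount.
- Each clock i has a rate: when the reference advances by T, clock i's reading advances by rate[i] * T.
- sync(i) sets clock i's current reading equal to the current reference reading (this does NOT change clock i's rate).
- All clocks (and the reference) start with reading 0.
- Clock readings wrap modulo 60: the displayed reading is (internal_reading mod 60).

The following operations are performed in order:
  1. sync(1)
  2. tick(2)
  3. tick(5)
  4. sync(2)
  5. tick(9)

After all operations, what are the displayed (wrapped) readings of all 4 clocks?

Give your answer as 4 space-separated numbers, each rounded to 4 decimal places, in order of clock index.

After op 1 sync(1): ref=0.0000 raw=[0.0000 0.0000 0.0000 0.0000]
After op 2 tick(2): ref=2.0000 raw=[3.0000 1.6000 4.0000 1.6000]
After op 3 tick(5): ref=7.0000 raw=[10.5000 5.6000 14.0000 5.6000]
After op 4 sync(2): ref=7.0000 raw=[10.5000 5.6000 7.0000 5.6000]
After op 5 tick(9): ref=16.0000 raw=[24.0000 12.8000 25.0000 12.8000]
Wrap final raw readings (mod 60): 24.0000 mod 60 = 24.0000; 12.8000 mod 60 = 12.8000; 25.0000 mod 60 = 25.0000; 12.8000 mod 60 = 12.8000

Answer: 24.0000 12.8000 25.0000 12.8000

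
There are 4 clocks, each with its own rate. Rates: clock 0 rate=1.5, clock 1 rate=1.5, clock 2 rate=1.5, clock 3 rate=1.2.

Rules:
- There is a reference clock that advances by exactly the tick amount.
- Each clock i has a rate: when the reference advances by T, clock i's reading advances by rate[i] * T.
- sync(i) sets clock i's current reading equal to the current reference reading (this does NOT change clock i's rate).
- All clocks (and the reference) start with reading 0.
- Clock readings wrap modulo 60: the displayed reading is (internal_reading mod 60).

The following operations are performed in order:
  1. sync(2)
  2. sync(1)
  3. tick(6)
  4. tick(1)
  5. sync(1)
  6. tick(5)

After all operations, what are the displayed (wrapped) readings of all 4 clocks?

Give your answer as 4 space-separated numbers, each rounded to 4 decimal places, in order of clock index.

Answer: 18.0000 14.5000 18.0000 14.4000

Derivation:
After op 1 sync(2): ref=0.0000 raw=[0.0000 0.0000 0.0000 0.0000]
After op 2 sync(1): ref=0.0000 raw=[0.0000 0.0000 0.0000 0.0000]
After op 3 tick(6): ref=6.0000 raw=[9.0000 9.0000 9.0000 7.2000]
After op 4 tick(1): ref=7.0000 raw=[10.5000 10.5000 10.5000 8.4000]
After op 5 sync(1): ref=7.0000 raw=[10.5000 7.0000 10.5000 8.4000]
After op 6 tick(5): ref=12.0000 raw=[18.0000 14.5000 18.0000 14.4000]
Wrap final raw readings (mod 60): 18.0000 mod 60 = 18.0000; 14.5000 mod 60 = 14.5000; 18.0000 mod 60 = 18.0000; 14.4000 mod 60 = 14.4000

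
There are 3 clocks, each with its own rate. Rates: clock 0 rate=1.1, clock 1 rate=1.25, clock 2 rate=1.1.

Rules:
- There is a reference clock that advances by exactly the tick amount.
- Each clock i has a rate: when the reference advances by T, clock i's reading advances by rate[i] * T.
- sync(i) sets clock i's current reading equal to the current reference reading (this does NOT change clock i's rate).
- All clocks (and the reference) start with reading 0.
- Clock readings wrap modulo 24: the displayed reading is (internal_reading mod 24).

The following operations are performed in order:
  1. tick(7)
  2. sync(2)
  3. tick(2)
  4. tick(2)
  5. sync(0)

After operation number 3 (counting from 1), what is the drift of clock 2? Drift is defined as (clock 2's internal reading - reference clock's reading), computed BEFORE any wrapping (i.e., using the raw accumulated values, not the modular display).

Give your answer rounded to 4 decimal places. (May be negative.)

Answer: 0.2000

Derivation:
After op 1 tick(7): ref=7.0000 raw=[7.7000 8.7500 7.7000]
After op 2 sync(2): ref=7.0000 raw=[7.7000 8.7500 7.0000]
After op 3 tick(2): ref=9.0000 raw=[9.9000 11.2500 9.2000]
Drift of clock 2 after op 3: 9.2000 - 9.0000 = 0.2000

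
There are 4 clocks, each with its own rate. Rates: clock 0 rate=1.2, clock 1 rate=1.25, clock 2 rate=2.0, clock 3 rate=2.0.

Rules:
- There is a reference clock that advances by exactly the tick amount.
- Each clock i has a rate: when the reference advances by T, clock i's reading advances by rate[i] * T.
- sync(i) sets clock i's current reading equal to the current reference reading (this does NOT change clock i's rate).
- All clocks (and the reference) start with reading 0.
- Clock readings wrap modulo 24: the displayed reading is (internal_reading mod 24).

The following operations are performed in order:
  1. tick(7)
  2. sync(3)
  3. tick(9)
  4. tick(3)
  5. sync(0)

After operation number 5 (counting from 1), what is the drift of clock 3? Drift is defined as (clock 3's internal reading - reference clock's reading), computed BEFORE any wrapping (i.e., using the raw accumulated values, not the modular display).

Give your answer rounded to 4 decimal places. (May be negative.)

Answer: 12.0000

Derivation:
After op 1 tick(7): ref=7.0000 raw=[8.4000 8.7500 14.0000 14.0000]
After op 2 sync(3): ref=7.0000 raw=[8.4000 8.7500 14.0000 7.0000]
After op 3 tick(9): ref=16.0000 raw=[19.2000 20.0000 32.0000 25.0000]
After op 4 tick(3): ref=19.0000 raw=[22.8000 23.7500 38.0000 31.0000]
After op 5 sync(0): ref=19.0000 raw=[19.0000 23.7500 38.0000 31.0000]
Drift of clock 3 after op 5: 31.0000 - 19.0000 = 12.0000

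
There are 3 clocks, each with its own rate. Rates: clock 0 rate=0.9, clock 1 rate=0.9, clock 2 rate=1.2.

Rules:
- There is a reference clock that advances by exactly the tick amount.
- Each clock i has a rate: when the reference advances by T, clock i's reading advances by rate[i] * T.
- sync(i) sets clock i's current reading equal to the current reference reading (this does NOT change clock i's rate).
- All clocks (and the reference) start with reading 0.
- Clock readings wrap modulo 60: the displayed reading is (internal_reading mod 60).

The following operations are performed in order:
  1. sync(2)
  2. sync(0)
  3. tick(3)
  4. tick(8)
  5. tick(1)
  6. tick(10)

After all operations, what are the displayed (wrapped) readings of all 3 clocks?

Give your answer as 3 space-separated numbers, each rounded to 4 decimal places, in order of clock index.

Answer: 19.8000 19.8000 26.4000

Derivation:
After op 1 sync(2): ref=0.0000 raw=[0.0000 0.0000 0.0000]
After op 2 sync(0): ref=0.0000 raw=[0.0000 0.0000 0.0000]
After op 3 tick(3): ref=3.0000 raw=[2.7000 2.7000 3.6000]
After op 4 tick(8): ref=11.0000 raw=[9.9000 9.9000 13.2000]
After op 5 tick(1): ref=12.0000 raw=[10.8000 10.8000 14.4000]
After op 6 tick(10): ref=22.0000 raw=[19.8000 19.8000 26.4000]
Wrap final raw readings (mod 60): 19.8000 mod 60 = 19.8000; 19.8000 mod 60 = 19.8000; 26.4000 mod 60 = 26.4000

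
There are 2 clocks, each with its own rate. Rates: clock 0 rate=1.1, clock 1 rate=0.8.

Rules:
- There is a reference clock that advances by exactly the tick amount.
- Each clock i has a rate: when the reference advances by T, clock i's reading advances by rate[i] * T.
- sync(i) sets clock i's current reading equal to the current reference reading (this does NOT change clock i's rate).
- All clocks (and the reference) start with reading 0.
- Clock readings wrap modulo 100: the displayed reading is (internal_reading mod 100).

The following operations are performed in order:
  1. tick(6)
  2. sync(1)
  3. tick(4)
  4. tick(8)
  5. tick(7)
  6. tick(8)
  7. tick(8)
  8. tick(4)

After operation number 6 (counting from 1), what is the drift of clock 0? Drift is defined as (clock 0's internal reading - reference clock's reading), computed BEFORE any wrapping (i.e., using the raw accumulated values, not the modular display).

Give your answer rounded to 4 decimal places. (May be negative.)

After op 1 tick(6): ref=6.0000 raw=[6.6000 4.8000]
After op 2 sync(1): ref=6.0000 raw=[6.6000 6.0000]
After op 3 tick(4): ref=10.0000 raw=[11.0000 9.2000]
After op 4 tick(8): ref=18.0000 raw=[19.8000 15.6000]
After op 5 tick(7): ref=25.0000 raw=[27.5000 21.2000]
After op 6 tick(8): ref=33.0000 raw=[36.3000 27.6000]
Drift of clock 0 after op 6: 36.3000 - 33.0000 = 3.3000

Answer: 3.3000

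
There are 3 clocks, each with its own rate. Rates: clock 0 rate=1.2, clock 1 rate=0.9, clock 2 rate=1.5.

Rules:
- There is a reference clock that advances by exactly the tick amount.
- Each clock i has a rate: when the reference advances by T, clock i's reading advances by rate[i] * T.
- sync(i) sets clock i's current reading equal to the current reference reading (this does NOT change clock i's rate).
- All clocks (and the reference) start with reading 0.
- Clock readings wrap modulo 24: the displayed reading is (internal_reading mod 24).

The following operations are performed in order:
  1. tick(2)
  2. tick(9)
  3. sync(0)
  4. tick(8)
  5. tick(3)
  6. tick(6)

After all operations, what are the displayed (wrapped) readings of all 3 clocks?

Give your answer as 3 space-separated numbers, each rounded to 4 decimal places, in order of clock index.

Answer: 7.4000 1.2000 18.0000

Derivation:
After op 1 tick(2): ref=2.0000 raw=[2.4000 1.8000 3.0000]
After op 2 tick(9): ref=11.0000 raw=[13.2000 9.9000 16.5000]
After op 3 sync(0): ref=11.0000 raw=[11.0000 9.9000 16.5000]
After op 4 tick(8): ref=19.0000 raw=[20.6000 17.1000 28.5000]
After op 5 tick(3): ref=22.0000 raw=[24.2000 19.8000 33.0000]
After op 6 tick(6): ref=28.0000 raw=[31.4000 25.2000 42.0000]
Wrap final raw readings (mod 24): 31.4000 mod 24 = 7.4000; 25.2000 mod 24 = 1.2000; 42.0000 mod 24 = 18.0000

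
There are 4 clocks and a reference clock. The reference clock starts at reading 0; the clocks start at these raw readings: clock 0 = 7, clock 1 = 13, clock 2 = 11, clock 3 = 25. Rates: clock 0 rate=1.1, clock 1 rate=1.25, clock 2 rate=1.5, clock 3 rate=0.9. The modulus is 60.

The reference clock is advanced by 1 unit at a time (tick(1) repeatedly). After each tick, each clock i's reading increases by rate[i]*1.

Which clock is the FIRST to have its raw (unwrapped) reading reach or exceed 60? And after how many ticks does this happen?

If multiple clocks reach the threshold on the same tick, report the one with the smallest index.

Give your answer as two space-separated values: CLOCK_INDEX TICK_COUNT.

clock 0: start=7, rate=1.1, needs 60-7 = 53; ticks = ceil(53/1.1) = ceil(48.1818) = 49; reading at tick 49 = 7 + 1.1*49 = 60.9000
clock 1: start=13, rate=1.25, needs 60-13 = 47; ticks = ceil(47/1.25) = ceil(37.6000) = 38; reading at tick 38 = 13 + 1.25*38 = 60.5000
clock 2: start=11, rate=1.5, needs 60-11 = 49; ticks = ceil(49/1.5) = ceil(32.6667) = 33; reading at tick 33 = 11 + 1.5*33 = 60.5000
clock 3: start=25, rate=0.9, needs 60-25 = 35; ticks = ceil(35/0.9) = ceil(38.8889) = 39; reading at tick 39 = 25 + 0.9*39 = 60.1000
Minimum tick count = 33; winners = [2]; smallest index = 2

Answer: 2 33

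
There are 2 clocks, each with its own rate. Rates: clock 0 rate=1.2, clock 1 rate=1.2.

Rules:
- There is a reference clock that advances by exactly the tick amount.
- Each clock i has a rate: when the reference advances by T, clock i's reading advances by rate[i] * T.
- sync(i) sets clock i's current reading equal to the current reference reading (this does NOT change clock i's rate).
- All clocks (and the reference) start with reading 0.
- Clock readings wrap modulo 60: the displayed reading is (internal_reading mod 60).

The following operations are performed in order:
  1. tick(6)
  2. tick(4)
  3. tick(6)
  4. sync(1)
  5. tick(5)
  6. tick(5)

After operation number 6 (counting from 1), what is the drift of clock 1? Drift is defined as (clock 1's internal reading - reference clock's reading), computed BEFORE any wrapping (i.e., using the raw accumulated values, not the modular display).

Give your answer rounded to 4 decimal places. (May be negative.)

After op 1 tick(6): ref=6.0000 raw=[7.2000 7.2000]
After op 2 tick(4): ref=10.0000 raw=[12.0000 12.0000]
After op 3 tick(6): ref=16.0000 raw=[19.2000 19.2000]
After op 4 sync(1): ref=16.0000 raw=[19.2000 16.0000]
After op 5 tick(5): ref=21.0000 raw=[25.2000 22.0000]
After op 6 tick(5): ref=26.0000 raw=[31.2000 28.0000]
Drift of clock 1 after op 6: 28.0000 - 26.0000 = 2.0000

Answer: 2.0000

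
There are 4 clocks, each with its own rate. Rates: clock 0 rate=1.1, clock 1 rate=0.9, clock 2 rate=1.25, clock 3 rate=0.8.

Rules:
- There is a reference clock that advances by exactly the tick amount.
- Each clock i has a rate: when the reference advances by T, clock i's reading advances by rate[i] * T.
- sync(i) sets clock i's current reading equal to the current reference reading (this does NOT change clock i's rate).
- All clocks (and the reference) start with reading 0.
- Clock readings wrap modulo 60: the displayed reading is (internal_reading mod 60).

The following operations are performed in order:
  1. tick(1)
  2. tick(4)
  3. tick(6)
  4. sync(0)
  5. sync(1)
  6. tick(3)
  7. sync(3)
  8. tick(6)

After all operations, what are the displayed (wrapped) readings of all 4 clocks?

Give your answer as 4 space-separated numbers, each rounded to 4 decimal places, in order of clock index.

Answer: 20.9000 19.1000 25.0000 18.8000

Derivation:
After op 1 tick(1): ref=1.0000 raw=[1.1000 0.9000 1.2500 0.8000]
After op 2 tick(4): ref=5.0000 raw=[5.5000 4.5000 6.2500 4.0000]
After op 3 tick(6): ref=11.0000 raw=[12.1000 9.9000 13.7500 8.8000]
After op 4 sync(0): ref=11.0000 raw=[11.0000 9.9000 13.7500 8.8000]
After op 5 sync(1): ref=11.0000 raw=[11.0000 11.0000 13.7500 8.8000]
After op 6 tick(3): ref=14.0000 raw=[14.3000 13.7000 17.5000 11.2000]
After op 7 sync(3): ref=14.0000 raw=[14.3000 13.7000 17.5000 14.0000]
After op 8 tick(6): ref=20.0000 raw=[20.9000 19.1000 25.0000 18.8000]
Wrap final raw readings (mod 60): 20.9000 mod 60 = 20.9000; 19.1000 mod 60 = 19.1000; 25.0000 mod 60 = 25.0000; 18.8000 mod 60 = 18.8000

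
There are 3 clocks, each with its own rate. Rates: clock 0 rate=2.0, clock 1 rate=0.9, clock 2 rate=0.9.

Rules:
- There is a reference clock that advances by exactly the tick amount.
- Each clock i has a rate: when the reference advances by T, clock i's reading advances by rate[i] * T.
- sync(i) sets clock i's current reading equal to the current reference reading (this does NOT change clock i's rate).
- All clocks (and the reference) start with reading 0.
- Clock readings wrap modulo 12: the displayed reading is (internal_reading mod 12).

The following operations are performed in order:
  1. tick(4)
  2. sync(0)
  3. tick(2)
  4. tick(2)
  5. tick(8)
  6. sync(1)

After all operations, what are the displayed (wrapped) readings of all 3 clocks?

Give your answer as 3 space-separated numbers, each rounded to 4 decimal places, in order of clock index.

Answer: 4.0000 4.0000 2.4000

Derivation:
After op 1 tick(4): ref=4.0000 raw=[8.0000 3.6000 3.6000]
After op 2 sync(0): ref=4.0000 raw=[4.0000 3.6000 3.6000]
After op 3 tick(2): ref=6.0000 raw=[8.0000 5.4000 5.4000]
After op 4 tick(2): ref=8.0000 raw=[12.0000 7.2000 7.2000]
After op 5 tick(8): ref=16.0000 raw=[28.0000 14.4000 14.4000]
After op 6 sync(1): ref=16.0000 raw=[28.0000 16.0000 14.4000]
Wrap final raw readings (mod 12): 28.0000 mod 12 = 4.0000; 16.0000 mod 12 = 4.0000; 14.4000 mod 12 = 2.4000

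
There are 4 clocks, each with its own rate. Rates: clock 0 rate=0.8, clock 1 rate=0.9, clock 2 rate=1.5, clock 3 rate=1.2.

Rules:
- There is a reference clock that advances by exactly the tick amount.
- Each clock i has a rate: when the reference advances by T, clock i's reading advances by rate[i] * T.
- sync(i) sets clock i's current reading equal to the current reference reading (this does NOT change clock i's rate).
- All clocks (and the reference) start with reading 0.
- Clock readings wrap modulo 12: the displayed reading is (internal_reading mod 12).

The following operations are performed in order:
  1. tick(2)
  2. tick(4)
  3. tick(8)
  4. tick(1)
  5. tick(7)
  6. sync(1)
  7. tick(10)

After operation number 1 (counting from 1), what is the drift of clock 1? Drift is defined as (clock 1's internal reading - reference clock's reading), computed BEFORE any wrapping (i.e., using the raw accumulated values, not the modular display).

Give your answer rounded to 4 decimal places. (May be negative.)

Answer: -0.2000

Derivation:
After op 1 tick(2): ref=2.0000 raw=[1.6000 1.8000 3.0000 2.4000]
Drift of clock 1 after op 1: 1.8000 - 2.0000 = -0.2000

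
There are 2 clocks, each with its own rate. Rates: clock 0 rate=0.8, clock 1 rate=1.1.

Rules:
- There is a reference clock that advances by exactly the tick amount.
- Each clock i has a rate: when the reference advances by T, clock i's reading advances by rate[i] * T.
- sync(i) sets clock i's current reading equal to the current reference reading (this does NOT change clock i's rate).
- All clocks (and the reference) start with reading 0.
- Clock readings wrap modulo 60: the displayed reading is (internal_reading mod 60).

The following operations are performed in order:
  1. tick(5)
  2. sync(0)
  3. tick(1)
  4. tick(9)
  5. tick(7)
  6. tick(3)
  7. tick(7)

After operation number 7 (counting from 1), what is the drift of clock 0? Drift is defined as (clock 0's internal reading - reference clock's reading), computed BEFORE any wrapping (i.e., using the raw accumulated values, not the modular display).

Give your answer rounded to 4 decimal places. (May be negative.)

After op 1 tick(5): ref=5.0000 raw=[4.0000 5.5000]
After op 2 sync(0): ref=5.0000 raw=[5.0000 5.5000]
After op 3 tick(1): ref=6.0000 raw=[5.8000 6.6000]
After op 4 tick(9): ref=15.0000 raw=[13.0000 16.5000]
After op 5 tick(7): ref=22.0000 raw=[18.6000 24.2000]
After op 6 tick(3): ref=25.0000 raw=[21.0000 27.5000]
After op 7 tick(7): ref=32.0000 raw=[26.6000 35.2000]
Drift of clock 0 after op 7: 26.6000 - 32.0000 = -5.4000

Answer: -5.4000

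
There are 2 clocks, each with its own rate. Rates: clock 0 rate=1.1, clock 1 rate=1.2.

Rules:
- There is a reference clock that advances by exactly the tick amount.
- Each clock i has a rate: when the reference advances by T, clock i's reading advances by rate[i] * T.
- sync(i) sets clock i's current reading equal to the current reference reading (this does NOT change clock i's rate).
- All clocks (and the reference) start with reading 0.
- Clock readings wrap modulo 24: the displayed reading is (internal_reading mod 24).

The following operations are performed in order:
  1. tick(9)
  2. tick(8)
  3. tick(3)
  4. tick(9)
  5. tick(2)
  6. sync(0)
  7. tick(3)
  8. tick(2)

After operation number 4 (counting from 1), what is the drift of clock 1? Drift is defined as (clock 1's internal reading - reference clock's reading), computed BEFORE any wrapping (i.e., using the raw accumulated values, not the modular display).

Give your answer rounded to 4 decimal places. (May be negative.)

After op 1 tick(9): ref=9.0000 raw=[9.9000 10.8000]
After op 2 tick(8): ref=17.0000 raw=[18.7000 20.4000]
After op 3 tick(3): ref=20.0000 raw=[22.0000 24.0000]
After op 4 tick(9): ref=29.0000 raw=[31.9000 34.8000]
Drift of clock 1 after op 4: 34.8000 - 29.0000 = 5.8000

Answer: 5.8000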